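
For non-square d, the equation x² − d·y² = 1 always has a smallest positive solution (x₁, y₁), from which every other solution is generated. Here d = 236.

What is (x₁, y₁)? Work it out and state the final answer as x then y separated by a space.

561799 36570

√236 → a₀=15, period (2,1,3,5,1,6,1,5,3,1,2,30); ℓ=12 even so k=11
a_0=15:  p_0=15·1+0=15,  q_0=15·0+1=1
a_1=2:  p_1=2·15+1=31,  q_1=2·1+0=2
a_2=1:  p_2=1·31+15=46,  q_2=1·2+1=3
a_3=3:  p_3=3·46+31=169,  q_3=3·3+2=11
…
a_8=5:  p_8=5·8311+7251=48806,  q_8=5·541+472=3177
a_9=3:  p_9=3·48806+8311=154729,  q_9=3·3177+541=10072
a_10=1:  p_10=1·154729+48806=203535,  q_10=1·10072+3177=13249
a_11=2:  p_11=2·203535+154729=561799,  q_11=2·13249+10072=36570
→ (561799, 36570).  Check: 561799²=315618116401, 236·36570²=315618116400, difference 1.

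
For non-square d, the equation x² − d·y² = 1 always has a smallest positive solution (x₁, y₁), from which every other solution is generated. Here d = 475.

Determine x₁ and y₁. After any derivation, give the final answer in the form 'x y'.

57799 2652

[21; 1,3,1,6,2,6,1,3,1,42] for √475; ℓ=10 ⇒ convergent index 9
a_0=21:  p_0=21·1+0=21,  q_0=21·0+1=1
a_1=1:  p_1=1·21+1=22,  q_1=1·1+0=1
a_2=3:  p_2=3·22+21=87,  q_2=3·1+1=4
a_3=1:  p_3=1·87+22=109,  q_3=1·4+1=5
…
a_5=2:  p_5=2·741+109=1591,  q_5=2·34+5=73
…
a_7=1:  p_7=1·10287+1591=11878,  q_7=1·472+73=545
a_8=3:  p_8=3·11878+10287=45921,  q_8=3·545+472=2107
a_9=1:  p_9=1·45921+11878=57799,  q_9=1·2107+545=2652
fundamental: x₁=57799, y₁=2652  (since 3340724401 − 475·7033104 = 1)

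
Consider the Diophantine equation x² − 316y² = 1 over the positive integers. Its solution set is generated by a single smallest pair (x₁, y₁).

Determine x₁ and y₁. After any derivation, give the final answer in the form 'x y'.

√316 → a₀=17, period (1,3,2,8,2,3,1,34); ℓ=8 even so k=7
i=0: a=17 ⇒ p=17, q=1
…
i=3: a=2 ⇒ p=160, q=9
…
i=5: a=2 ⇒ p=2862, q=161
i=6: a=3 ⇒ p=9937, q=559
i=7: a=1 ⇒ p=12799, q=720
(x₁, y₁) = (12799, 720);  12799² − 316·720² = 1 ✓

12799 720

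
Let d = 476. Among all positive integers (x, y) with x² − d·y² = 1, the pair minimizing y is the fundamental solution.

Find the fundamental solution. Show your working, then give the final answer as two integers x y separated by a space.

d=476: √d = [21; 1,4,2,10,2,4,1,42] (ℓ=8, even), read p_7/q_7
k=0  a_k=21  p_k/q_k = 21/1
k=1  a_k=1  p_k/q_k = 22/1
k=2  a_k=4  p_k/q_k = 109/5
k=3  a_k=2  p_k/q_k = 240/11
k=4  a_k=10  p_k/q_k = 2509/115
k=5  a_k=2  p_k/q_k = 5258/241
k=6  a_k=4  p_k/q_k = 23541/1079
k=7  a_k=1  p_k/q_k = 28799/1320
fundamental: x₁=28799, y₁=1320  (since 829382401 − 476·1742400 = 1)

28799 1320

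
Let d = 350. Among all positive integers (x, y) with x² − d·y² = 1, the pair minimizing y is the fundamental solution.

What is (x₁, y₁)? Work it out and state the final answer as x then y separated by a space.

d=350: √d = [18; 1,2,2,2,1,36] (ℓ=6, even), read p_5/q_5
i=0: a=18 ⇒ p=18, q=1
i=1: a=1 ⇒ p=19, q=1
i=2: a=2 ⇒ p=56, q=3
i=3: a=2 ⇒ p=131, q=7
i=4: a=2 ⇒ p=318, q=17
i=5: a=1 ⇒ p=449, q=24
→ (449, 24).  Check: 449²=201601, 350·24²=201600, difference 1.

449 24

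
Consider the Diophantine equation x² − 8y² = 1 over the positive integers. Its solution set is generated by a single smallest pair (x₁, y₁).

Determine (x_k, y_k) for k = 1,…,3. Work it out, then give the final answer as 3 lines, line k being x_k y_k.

3 1
17 6
99 35

√8 = [2; 1,4, …], period ℓ=2 (even) → k=1
i=0: a=2 ⇒ p=2, q=1
i=1: a=1 ⇒ p=3, q=1
fundamental: x₁=3, y₁=1  (since 9 − 8·1 = 1)
k=2:  x_2 = 3·3+8·1·1 = 17,  y_2 = 3·1+1·3 = 6
k=3:  x_3 = 3·17+8·1·6 = 99,  y_3 = 3·6+1·17 = 35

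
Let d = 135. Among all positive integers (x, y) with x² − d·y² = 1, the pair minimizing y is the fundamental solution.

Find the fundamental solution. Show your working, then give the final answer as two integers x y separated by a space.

244 21

d=135: √d = [11; 1,1,1,1,1,1,1,22] (ℓ=8, even), read p_7/q_7
a_0=11:  p_0=11·1+0=11,  q_0=11·0+1=1
a_1=1:  p_1=1·11+1=12,  q_1=1·1+0=1
…
a_3=1:  p_3=1·23+12=35,  q_3=1·2+1=3
a_4=1:  p_4=1·35+23=58,  q_4=1·3+2=5
a_5=1:  p_5=1·58+35=93,  q_5=1·5+3=8
a_6=1:  p_6=1·93+58=151,  q_6=1·8+5=13
a_7=1:  p_7=1·151+93=244,  q_7=1·13+8=21
fundamental: x₁=244, y₁=21  (since 59536 − 135·441 = 1)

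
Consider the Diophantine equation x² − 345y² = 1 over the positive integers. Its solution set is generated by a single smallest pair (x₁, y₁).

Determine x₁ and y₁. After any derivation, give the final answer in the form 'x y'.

6761 364

[18; 1,1,2,1,6,1,2,1,1,36] for √345; ℓ=10 ⇒ convergent index 9
step 0: (18, 1)  from 18·(1,0) + (0,1)
step 1: (19, 1)  from 1·(18,1) + (1,0)
step 2: (37, 2)  from 1·(19,1) + (18,1)
step 3: (93, 5)  from 2·(37,2) + (19,1)
…
step 6: (1003, 54)  from 1·(873,47) + (130,7)
…
step 8: (3882, 209)  from 1·(2879,155) + (1003,54)
step 9: (6761, 364)  from 1·(3882,209) + (2879,155)
→ (6761, 364).  Check: 6761²=45711121, 345·364²=45711120, difference 1.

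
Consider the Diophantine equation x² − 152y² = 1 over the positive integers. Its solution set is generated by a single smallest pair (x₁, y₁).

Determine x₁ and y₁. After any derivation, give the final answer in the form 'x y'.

d=152: √d = [12; 3,24] (ℓ=2, even), read p_1/q_1
i=0: a=12 ⇒ p=12, q=1
i=1: a=3 ⇒ p=37, q=3
fundamental: x₁=37, y₁=3  (since 1369 − 152·9 = 1)

37 3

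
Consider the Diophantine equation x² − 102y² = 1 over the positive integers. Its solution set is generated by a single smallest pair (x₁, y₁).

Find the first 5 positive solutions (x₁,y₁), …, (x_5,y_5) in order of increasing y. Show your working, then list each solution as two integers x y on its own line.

[10; 10,20] for √102; ℓ=2 ⇒ convergent index 1
a_0=10:  p_0=10·1+0=10,  q_0=10·0+1=1
a_1=10:  p_1=10·10+1=101,  q_1=10·1+0=10
(x₁, y₁) = (101, 10);  101² − 102·10² = 1 ✓
(x_2, y_2) = (101·101 + 102·10·10, 101·10 + 10·101) = (20401, 2020)
(x_3, y_3) = (101·20401 + 102·10·2020, 101·2020 + 10·20401) = (4120901, 408030)
(x_4, y_4) = (101·4120901 + 102·10·408030, 101·408030 + 10·4120901) = (832401601, 82420040)
(x_5, y_5) = (101·832401601 + 102·10·82420040, 101·82420040 + 10·832401601) = (168141002501, 16648440050)

101 10
20401 2020
4120901 408030
832401601 82420040
168141002501 16648440050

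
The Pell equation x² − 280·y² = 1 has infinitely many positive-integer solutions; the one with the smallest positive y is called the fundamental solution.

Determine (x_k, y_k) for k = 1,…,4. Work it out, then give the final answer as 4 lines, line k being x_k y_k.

251 15
126001 7530
63252251 3780045
31752504001 1897575060

[16; 1,2,1,2,1,32] for √280; ℓ=6 ⇒ convergent index 5
step 0: (16, 1)  from 16·(1,0) + (0,1)
…
step 3: (67, 4)  from 1·(50,3) + (17,1)
step 4: (184, 11)  from 2·(67,4) + (50,3)
step 5: (251, 15)  from 1·(184,11) + (67,4)
fundamental: x₁=251, y₁=15  (since 63001 − 280·225 = 1)
k=2:  x_2 = 251·251+280·15·15 = 126001,  y_2 = 251·15+15·251 = 7530
k=3:  x_3 = 251·126001+280·15·7530 = 63252251,  y_3 = 251·7530+15·126001 = 3780045
k=4:  x_4 = 251·63252251+280·15·3780045 = 31752504001,  y_4 = 251·3780045+15·63252251 = 1897575060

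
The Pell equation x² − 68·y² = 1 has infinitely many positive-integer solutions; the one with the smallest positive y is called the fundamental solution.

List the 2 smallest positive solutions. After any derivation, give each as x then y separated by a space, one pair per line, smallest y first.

√68 → a₀=8, period (4,16); ℓ=2 even so k=1
step 0: (8, 1)  from 8·(1,0) + (0,1)
step 1: (33, 4)  from 4·(8,1) + (1,0)
fundamental: x₁=33, y₁=4  (since 1089 − 68·16 = 1)
k=2:  x_2 = 33·33+68·4·4 = 2177,  y_2 = 33·4+4·33 = 264

33 4
2177 264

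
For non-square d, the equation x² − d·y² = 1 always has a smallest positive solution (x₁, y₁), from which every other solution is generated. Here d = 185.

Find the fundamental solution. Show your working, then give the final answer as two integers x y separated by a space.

√185 = [13; 1,1,1,1,26, …], period ℓ=5 (odd) → k=9
step 0: (13, 1)  from 13·(1,0) + (0,1)
…
step 2: (27, 2)  from 1·(14,1) + (13,1)
step 3: (41, 3)  from 1·(27,2) + (14,1)
step 4: (68, 5)  from 1·(41,3) + (27,2)
step 5: (1809, 133)  from 26·(68,5) + (41,3)
step 6: (1877, 138)  from 1·(1809,133) + (68,5)
step 7: (3686, 271)  from 1·(1877,138) + (1809,133)
step 8: (5563, 409)  from 1·(3686,271) + (1877,138)
step 9: (9249, 680)  from 1·(5563,409) + (3686,271)
(x₁, y₁) = (9249, 680);  9249² − 185·680² = 1 ✓

9249 680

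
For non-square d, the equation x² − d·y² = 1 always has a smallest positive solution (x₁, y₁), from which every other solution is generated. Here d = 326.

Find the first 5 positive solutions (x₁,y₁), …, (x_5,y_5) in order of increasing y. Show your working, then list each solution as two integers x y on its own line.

√326 → a₀=18, period (18,36); ℓ=2 even so k=1
step 0: (18, 1)  from 18·(1,0) + (0,1)
step 1: (325, 18)  from 18·(18,1) + (1,0)
(x₁, y₁) = (325, 18);  325² − 326·18² = 1 ✓
n=2: (325,18)∘(325,18) = (325·325+326·18·18, 325·18+18·325) = (211249,11700)
n=3: (211249,11700)∘(325,18) = (325·211249+326·18·11700, 325·11700+18·211249) = (137311525,7604982)
n=4: (137311525,7604982)∘(325,18) = (325·137311525+326·18·7604982, 325·7604982+18·137311525) = (89252280001,4943226600)
n=5: (89252280001,4943226600)∘(325,18) = (325·89252280001+326·18·4943226600, 325·4943226600+18·89252280001) = (58013844689125,3213089685018)

325 18
211249 11700
137311525 7604982
89252280001 4943226600
58013844689125 3213089685018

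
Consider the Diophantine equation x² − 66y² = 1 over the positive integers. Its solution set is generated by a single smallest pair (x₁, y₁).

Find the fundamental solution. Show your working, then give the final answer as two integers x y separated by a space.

√66 = [8; 8,16, …], period ℓ=2 (even) → k=1
step 0: (8, 1)  from 8·(1,0) + (0,1)
step 1: (65, 8)  from 8·(8,1) + (1,0)
fundamental: x₁=65, y₁=8  (since 4225 − 66·64 = 1)

65 8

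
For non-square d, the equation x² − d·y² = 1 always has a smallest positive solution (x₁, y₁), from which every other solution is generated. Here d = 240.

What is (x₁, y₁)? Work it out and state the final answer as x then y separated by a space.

31 2

√240 → a₀=15, period (2,30); ℓ=2 even so k=1
step 0: (15, 1)  from 15·(1,0) + (0,1)
step 1: (31, 2)  from 2·(15,1) + (1,0)
(x₁, y₁) = (31, 2);  31² − 240·2² = 1 ✓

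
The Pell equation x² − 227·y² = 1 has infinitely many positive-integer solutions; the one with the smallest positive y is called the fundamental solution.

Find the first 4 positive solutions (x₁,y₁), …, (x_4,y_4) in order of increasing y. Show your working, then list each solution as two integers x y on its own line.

√227 → a₀=15, period (15,30); ℓ=2 even so k=1
a_0=15:  p_0=15·1+0=15,  q_0=15·0+1=1
a_1=15:  p_1=15·15+1=226,  q_1=15·1+0=15
fundamental: x₁=226, y₁=15  (since 51076 − 227·225 = 1)
n=2: (226,15)∘(226,15) = (226·226+227·15·15, 226·15+15·226) = (102151,6780)
n=3: (102151,6780)∘(226,15) = (226·102151+227·15·6780, 226·6780+15·102151) = (46172026,3064545)
n=4: (46172026,3064545)∘(226,15) = (226·46172026+227·15·3064545, 226·3064545+15·46172026) = (20869653601,1385167560)

226 15
102151 6780
46172026 3064545
20869653601 1385167560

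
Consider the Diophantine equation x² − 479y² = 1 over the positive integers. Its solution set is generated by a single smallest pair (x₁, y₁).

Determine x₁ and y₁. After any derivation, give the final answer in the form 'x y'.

2989440 136591

[21; 1,7,1,3,2,21,2,3,1,7,1,42] for √479; ℓ=12 ⇒ convergent index 11
i=0: a=21 ⇒ p=21, q=1
i=1: a=1 ⇒ p=22, q=1
…
i=3: a=1 ⇒ p=197, q=9
…
i=5: a=2 ⇒ p=1729, q=79
…
i=7: a=2 ⇒ p=75879, q=3467
i=8: a=3 ⇒ p=264712, q=12095
…
i=10: a=7 ⇒ p=2648849, q=121029
i=11: a=1 ⇒ p=2989440, q=136591
→ (2989440, 136591).  Check: 2989440²=8936751513600, 479·136591²=8936751513599, difference 1.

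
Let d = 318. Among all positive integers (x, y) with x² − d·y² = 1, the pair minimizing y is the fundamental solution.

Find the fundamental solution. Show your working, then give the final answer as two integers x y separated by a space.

107 6

[17; 1,4,1,34] for √318; ℓ=4 ⇒ convergent index 3
a_0=17:  p_0=17·1+0=17,  q_0=17·0+1=1
…
a_2=4:  p_2=4·18+17=89,  q_2=4·1+1=5
a_3=1:  p_3=1·89+18=107,  q_3=1·5+1=6
(x₁, y₁) = (107, 6);  107² − 318·6² = 1 ✓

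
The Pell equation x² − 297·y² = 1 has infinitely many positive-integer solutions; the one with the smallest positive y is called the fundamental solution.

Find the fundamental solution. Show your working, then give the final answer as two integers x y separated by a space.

[17; 4,3,1,1,2,1,1,3,4,34] for √297; ℓ=10 ⇒ convergent index 9
i=0: a=17 ⇒ p=17, q=1
i=1: a=4 ⇒ p=69, q=4
i=2: a=3 ⇒ p=224, q=13
i=3: a=1 ⇒ p=293, q=17
i=4: a=1 ⇒ p=517, q=30
i=5: a=2 ⇒ p=1327, q=77
i=6: a=1 ⇒ p=1844, q=107
i=7: a=1 ⇒ p=3171, q=184
i=8: a=3 ⇒ p=11357, q=659
i=9: a=4 ⇒ p=48599, q=2820
→ (48599, 2820).  Check: 48599²=2361862801, 297·2820²=2361862800, difference 1.

48599 2820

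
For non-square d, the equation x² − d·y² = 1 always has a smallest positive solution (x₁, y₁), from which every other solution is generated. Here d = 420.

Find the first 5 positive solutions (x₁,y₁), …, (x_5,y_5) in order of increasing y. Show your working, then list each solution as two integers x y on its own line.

41 2
3361 164
275561 13446
22592641 1102408
1852321001 90384010

[20; 2,40] for √420; ℓ=2 ⇒ convergent index 1
k=0  a_k=20  p_k/q_k = 20/1
k=1  a_k=2  p_k/q_k = 41/2
→ (41, 2).  Check: 41²=1681, 420·2²=1680, difference 1.
n=2: (41,2)∘(41,2) = (41·41+420·2·2, 41·2+2·41) = (3361,164)
n=3: (3361,164)∘(41,2) = (41·3361+420·2·164, 41·164+2·3361) = (275561,13446)
n=4: (275561,13446)∘(41,2) = (41·275561+420·2·13446, 41·13446+2·275561) = (22592641,1102408)
n=5: (22592641,1102408)∘(41,2) = (41·22592641+420·2·1102408, 41·1102408+2·22592641) = (1852321001,90384010)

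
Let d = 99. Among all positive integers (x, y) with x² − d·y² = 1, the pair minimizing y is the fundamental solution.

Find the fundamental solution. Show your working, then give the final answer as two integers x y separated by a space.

10 1

[9; 1,18] for √99; ℓ=2 ⇒ convergent index 1
a_0=9:  p_0=9·1+0=9,  q_0=9·0+1=1
a_1=1:  p_1=1·9+1=10,  q_1=1·1+0=1
fundamental: x₁=10, y₁=1  (since 100 − 99·1 = 1)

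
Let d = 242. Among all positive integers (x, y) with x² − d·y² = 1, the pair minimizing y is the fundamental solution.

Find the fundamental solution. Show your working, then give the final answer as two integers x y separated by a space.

19601 1260

[15; 1,1,3,1,14,1,3,1,1,30] for √242; ℓ=10 ⇒ convergent index 9
i=0: a=15 ⇒ p=15, q=1
i=1: a=1 ⇒ p=16, q=1
…
i=4: a=1 ⇒ p=140, q=9
…
i=7: a=3 ⇒ p=8696, q=559
i=8: a=1 ⇒ p=10905, q=701
i=9: a=1 ⇒ p=19601, q=1260
→ (19601, 1260).  Check: 19601²=384199201, 242·1260²=384199200, difference 1.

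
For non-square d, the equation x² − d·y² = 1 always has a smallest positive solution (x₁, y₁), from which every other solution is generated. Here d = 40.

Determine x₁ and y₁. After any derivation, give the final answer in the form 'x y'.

d=40: √d = [6; 3,12] (ℓ=2, even), read p_1/q_1
i=0: a=6 ⇒ p=6, q=1
i=1: a=3 ⇒ p=19, q=3
(x₁, y₁) = (19, 3);  19² − 40·3² = 1 ✓

19 3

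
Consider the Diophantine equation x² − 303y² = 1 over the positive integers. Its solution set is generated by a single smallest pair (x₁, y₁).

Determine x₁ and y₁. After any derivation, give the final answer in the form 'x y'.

2524 145

√303 → a₀=17, period (2,2,5,2,2,34); ℓ=6 even so k=5
k=0  a_k=17  p_k/q_k = 17/1
k=1  a_k=2  p_k/q_k = 35/2
…
k=3  a_k=5  p_k/q_k = 470/27
k=4  a_k=2  p_k/q_k = 1027/59
k=5  a_k=2  p_k/q_k = 2524/145
(x₁, y₁) = (2524, 145);  2524² − 303·145² = 1 ✓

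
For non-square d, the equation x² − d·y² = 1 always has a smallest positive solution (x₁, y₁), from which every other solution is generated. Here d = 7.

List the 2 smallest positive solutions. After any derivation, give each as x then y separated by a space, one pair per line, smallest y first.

√7 = [2; 1,1,1,4, …], period ℓ=4 (even) → k=3
k=0  a_k=2  p_k/q_k = 2/1
k=1  a_k=1  p_k/q_k = 3/1
k=2  a_k=1  p_k/q_k = 5/2
k=3  a_k=1  p_k/q_k = 8/3
(x₁, y₁) = (8, 3);  8² − 7·3² = 1 ✓
n=2: (8,3)∘(8,3) = (8·8+7·3·3, 8·3+3·8) = (127,48)

8 3
127 48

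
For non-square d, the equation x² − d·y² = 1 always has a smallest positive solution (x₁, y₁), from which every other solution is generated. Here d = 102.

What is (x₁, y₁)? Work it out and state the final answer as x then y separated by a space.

101 10

√102 → a₀=10, period (10,20); ℓ=2 even so k=1
step 0: (10, 1)  from 10·(1,0) + (0,1)
step 1: (101, 10)  from 10·(10,1) + (1,0)
→ (101, 10).  Check: 101²=10201, 102·10²=10200, difference 1.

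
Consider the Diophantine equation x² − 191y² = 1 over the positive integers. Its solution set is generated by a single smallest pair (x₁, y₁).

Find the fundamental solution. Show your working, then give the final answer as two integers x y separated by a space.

8994000 650783

d=191: √d = [13; 1,4,1,1,3,…,4,1,26] (ℓ=16, even), read p_15/q_15
i=0: a=13 ⇒ p=13, q=1
i=1: a=1 ⇒ p=14, q=1
i=2: a=4 ⇒ p=69, q=5
…
i=4: a=1 ⇒ p=152, q=11
i=5: a=3 ⇒ p=539, q=39
i=6: a=2 ⇒ p=1230, q=89
…
i=9: a=2 ⇒ p=83433, q=6037
i=10: a=2 ⇒ p=207083, q=14984
i=11: a=3 ⇒ p=704682, q=50989
…
i=13: a=1 ⇒ p=1616447, q=116962
i=14: a=4 ⇒ p=7377553, q=533821
i=15: a=1 ⇒ p=8994000, q=650783
→ (8994000, 650783).  Check: 8994000²=80892036000000, 191·650783²=80892035999999, difference 1.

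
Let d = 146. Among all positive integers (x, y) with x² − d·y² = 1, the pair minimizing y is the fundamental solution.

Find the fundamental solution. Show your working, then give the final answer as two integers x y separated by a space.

d=146: √d = [12; 12,24] (ℓ=2, even), read p_1/q_1
k=0  a_k=12  p_k/q_k = 12/1
k=1  a_k=12  p_k/q_k = 145/12
→ (145, 12).  Check: 145²=21025, 146·12²=21024, difference 1.

145 12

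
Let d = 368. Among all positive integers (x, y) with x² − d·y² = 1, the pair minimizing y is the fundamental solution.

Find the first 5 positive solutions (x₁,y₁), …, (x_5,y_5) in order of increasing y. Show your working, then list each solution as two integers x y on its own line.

1151 60
2649601 138120
6099380351 317952180
14040770918401 731925780240
32321848554778751 1684892828160300

√368 → a₀=19, period (5,2,5,38); ℓ=4 even so k=3
a_0=19:  p_0=19·1+0=19,  q_0=19·0+1=1
a_1=5:  p_1=5·19+1=96,  q_1=5·1+0=5
a_2=2:  p_2=2·96+19=211,  q_2=2·5+1=11
a_3=5:  p_3=5·211+96=1151,  q_3=5·11+5=60
→ (1151, 60).  Check: 1151²=1324801, 368·60²=1324800, difference 1.
(1151+60√368)^2 = 2649601 + 138120√368
(1151+60√368)^3 = 6099380351 + 317952180√368
(1151+60√368)^4 = 14040770918401 + 731925780240√368
(1151+60√368)^5 = 32321848554778751 + 1684892828160300√368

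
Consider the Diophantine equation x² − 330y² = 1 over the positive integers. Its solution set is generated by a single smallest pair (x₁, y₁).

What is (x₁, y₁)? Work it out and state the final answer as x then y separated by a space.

109 6

√330 → a₀=18, period (6,36); ℓ=2 even so k=1
a_0=18:  p_0=18·1+0=18,  q_0=18·0+1=1
a_1=6:  p_1=6·18+1=109,  q_1=6·1+0=6
(x₁, y₁) = (109, 6);  109² − 330·6² = 1 ✓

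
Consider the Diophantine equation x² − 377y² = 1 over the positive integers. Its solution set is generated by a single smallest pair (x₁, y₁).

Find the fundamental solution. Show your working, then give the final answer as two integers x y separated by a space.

d=377: √d = [19; 2,2,2,38] (ℓ=4, even), read p_3/q_3
step 0: (19, 1)  from 19·(1,0) + (0,1)
step 1: (39, 2)  from 2·(19,1) + (1,0)
step 2: (97, 5)  from 2·(39,2) + (19,1)
step 3: (233, 12)  from 2·(97,5) + (39,2)
→ (233, 12).  Check: 233²=54289, 377·12²=54288, difference 1.

233 12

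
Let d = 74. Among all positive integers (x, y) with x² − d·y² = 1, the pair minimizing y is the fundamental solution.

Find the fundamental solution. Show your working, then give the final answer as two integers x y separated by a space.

√74 → a₀=8, period (1,1,1,1,16); ℓ=5 odd so k=9
a_0=8:  p_0=8·1+0=8,  q_0=8·0+1=1
…
a_3=1:  p_3=1·17+9=26,  q_3=1·2+1=3
…
a_7=1:  p_7=1·757+714=1471,  q_7=1·88+83=171
a_8=1:  p_8=1·1471+757=2228,  q_8=1·171+88=259
a_9=1:  p_9=1·2228+1471=3699,  q_9=1·259+171=430
→ (3699, 430).  Check: 3699²=13682601, 74·430²=13682600, difference 1.

3699 430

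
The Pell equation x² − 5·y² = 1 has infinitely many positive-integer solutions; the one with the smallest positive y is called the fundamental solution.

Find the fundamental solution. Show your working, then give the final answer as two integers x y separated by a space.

9 4

√5 → a₀=2, period (4); ℓ=1 odd so k=1
step 0: (2, 1)  from 2·(1,0) + (0,1)
step 1: (9, 4)  from 4·(2,1) + (1,0)
fundamental: x₁=9, y₁=4  (since 81 − 5·16 = 1)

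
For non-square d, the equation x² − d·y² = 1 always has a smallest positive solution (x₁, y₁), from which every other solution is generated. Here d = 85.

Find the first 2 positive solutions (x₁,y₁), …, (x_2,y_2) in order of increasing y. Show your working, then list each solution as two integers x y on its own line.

d=85: √d = [9; 4,1,1,4,18] (ℓ=5, odd), read p_9/q_9
i=0: a=9 ⇒ p=9, q=1
…
i=2: a=1 ⇒ p=46, q=5
i=3: a=1 ⇒ p=83, q=9
i=4: a=4 ⇒ p=378, q=41
…
i=6: a=4 ⇒ p=27926, q=3029
i=7: a=1 ⇒ p=34813, q=3776
i=8: a=1 ⇒ p=62739, q=6805
i=9: a=4 ⇒ p=285769, q=30996
fundamental: x₁=285769, y₁=30996  (since 81663921361 − 85·960752016 = 1)
(285769+30996√85)^2 = 163327842721 + 17715391848√85

285769 30996
163327842721 17715391848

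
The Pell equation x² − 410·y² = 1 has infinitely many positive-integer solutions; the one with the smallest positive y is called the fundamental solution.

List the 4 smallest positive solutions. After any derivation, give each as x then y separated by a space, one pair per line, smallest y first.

√410 → a₀=20, period (4,40); ℓ=2 even so k=1
a_0=20:  p_0=20·1+0=20,  q_0=20·0+1=1
a_1=4:  p_1=4·20+1=81,  q_1=4·1+0=4
→ (81, 4).  Check: 81²=6561, 410·4²=6560, difference 1.
(x_2, y_2) = (81·81 + 410·4·4, 81·4 + 4·81) = (13121, 648)
(x_3, y_3) = (81·13121 + 410·4·648, 81·648 + 4·13121) = (2125521, 104972)
(x_4, y_4) = (81·2125521 + 410·4·104972, 81·104972 + 4·2125521) = (344321281, 17004816)

81 4
13121 648
2125521 104972
344321281 17004816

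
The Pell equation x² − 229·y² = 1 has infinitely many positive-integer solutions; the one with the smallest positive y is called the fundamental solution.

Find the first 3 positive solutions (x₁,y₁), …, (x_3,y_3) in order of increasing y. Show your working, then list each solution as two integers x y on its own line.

√229 → a₀=15, period (7,1,1,7,30); ℓ=5 odd so k=9
k=0  a_k=15  p_k/q_k = 15/1
k=1  a_k=7  p_k/q_k = 106/7
…
k=3  a_k=1  p_k/q_k = 227/15
…
k=5  a_k=30  p_k/q_k = 51527/3405
…
k=7  a_k=1  p_k/q_k = 413926/27353
k=8  a_k=1  p_k/q_k = 776325/51301
k=9  a_k=7  p_k/q_k = 5848201/386460
→ (5848201, 386460).  Check: 5848201²=34201454936401, 229·386460²=34201454936400, difference 1.
k=2:  x_2 = 5848201·5848201+229·386460·386460 = 68402909872801,  y_2 = 5848201·386460+386460·5848201 = 4520191516920
k=3:  x_3 = 5848201·68402909872801+229·386460·4520191516920 = 800067931842043513801,  y_3 = 5848201·4520191516920+386460·68402909872801 = 52869977098885735380

5848201 386460
68402909872801 4520191516920
800067931842043513801 52869977098885735380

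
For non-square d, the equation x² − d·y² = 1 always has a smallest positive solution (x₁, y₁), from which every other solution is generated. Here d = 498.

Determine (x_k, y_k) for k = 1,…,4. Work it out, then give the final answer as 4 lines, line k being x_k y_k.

d=498: √d = [22; 3,6,22,6,3,44] (ℓ=6, even), read p_5/q_5
step 0: (22, 1)  from 22·(1,0) + (0,1)
step 1: (67, 3)  from 3·(22,1) + (1,0)
step 2: (424, 19)  from 6·(67,3) + (22,1)
…
step 4: (56794, 2545)  from 6·(9395,421) + (424,19)
step 5: (179777, 8056)  from 3·(56794,2545) + (9395,421)
→ (179777, 8056).  Check: 179777²=32319769729, 498·8056²=32319769728, difference 1.
(x_2, y_2) = (179777·179777 + 498·8056·8056, 179777·8056 + 8056·179777) = (64639539457, 2896567024)
(x_3, y_3) = (179777·64639539457 + 498·8056·2896567024, 179777·2896567024 + 8056·64639539457) = (23241404969742401, 1041472259739240)
(x_4, y_4) = (179777·23241404969742401 + 498·8056·1041472259739240, 179777·1041472259739240 + 8056·23241404969742401) = (8356540122426119709697, 374465516875386131936)

179777 8056
64639539457 2896567024
23241404969742401 1041472259739240
8356540122426119709697 374465516875386131936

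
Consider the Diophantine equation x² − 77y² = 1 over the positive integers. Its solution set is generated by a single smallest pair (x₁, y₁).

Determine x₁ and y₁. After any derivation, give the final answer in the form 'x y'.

d=77: √d = [8; 1,3,2,3,1,16] (ℓ=6, even), read p_5/q_5
step 0: (8, 1)  from 8·(1,0) + (0,1)
step 1: (9, 1)  from 1·(8,1) + (1,0)
…
step 3: (79, 9)  from 2·(35,4) + (9,1)
step 4: (272, 31)  from 3·(79,9) + (35,4)
step 5: (351, 40)  from 1·(272,31) + (79,9)
fundamental: x₁=351, y₁=40  (since 123201 − 77·1600 = 1)

351 40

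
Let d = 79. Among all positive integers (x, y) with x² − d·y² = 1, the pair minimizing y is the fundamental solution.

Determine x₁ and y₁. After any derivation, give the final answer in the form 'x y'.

[8; 1,7,1,16] for √79; ℓ=4 ⇒ convergent index 3
i=0: a=8 ⇒ p=8, q=1
i=1: a=1 ⇒ p=9, q=1
i=2: a=7 ⇒ p=71, q=8
i=3: a=1 ⇒ p=80, q=9
(x₁, y₁) = (80, 9);  80² − 79·9² = 1 ✓

80 9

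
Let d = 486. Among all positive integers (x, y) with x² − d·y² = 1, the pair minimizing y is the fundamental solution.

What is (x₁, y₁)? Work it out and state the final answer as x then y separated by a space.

√486 = [22; 22,44, …], period ℓ=2 (even) → k=1
a_0=22:  p_0=22·1+0=22,  q_0=22·0+1=1
a_1=22:  p_1=22·22+1=485,  q_1=22·1+0=22
fundamental: x₁=485, y₁=22  (since 235225 − 486·484 = 1)

485 22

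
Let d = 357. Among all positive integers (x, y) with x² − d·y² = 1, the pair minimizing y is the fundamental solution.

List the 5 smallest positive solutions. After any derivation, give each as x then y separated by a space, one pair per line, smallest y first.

3401 180
23133601 1224360
157354750601 8328096540
1070326990454401 56647711440720
7280364031716085001 385317724891680900

√357 → a₀=18, period (1,8,2,8,1,36); ℓ=6 even so k=5
step 0: (18, 1)  from 18·(1,0) + (0,1)
…
step 3: (359, 19)  from 2·(170,9) + (19,1)
step 4: (3042, 161)  from 8·(359,19) + (170,9)
step 5: (3401, 180)  from 1·(3042,161) + (359,19)
(x₁, y₁) = (3401, 180);  3401² − 357·180² = 1 ✓
(3401+180√357)^2 = 23133601 + 1224360√357
(3401+180√357)^3 = 157354750601 + 8328096540√357
(3401+180√357)^4 = 1070326990454401 + 56647711440720√357
(3401+180√357)^5 = 7280364031716085001 + 385317724891680900√357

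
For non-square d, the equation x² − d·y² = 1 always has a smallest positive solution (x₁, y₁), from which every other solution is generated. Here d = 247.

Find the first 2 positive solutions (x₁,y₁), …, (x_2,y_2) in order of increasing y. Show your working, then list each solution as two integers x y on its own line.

85292 5427
14549450527 925759368

[15; 1,2,1,1,9,1,9,1,1,2,1,30] for √247; ℓ=12 ⇒ convergent index 11
k=0  a_k=15  p_k/q_k = 15/1
k=1  a_k=1  p_k/q_k = 16/1
k=2  a_k=2  p_k/q_k = 47/3
k=3  a_k=1  p_k/q_k = 63/4
k=4  a_k=1  p_k/q_k = 110/7
k=5  a_k=9  p_k/q_k = 1053/67
k=6  a_k=1  p_k/q_k = 1163/74
k=7  a_k=9  p_k/q_k = 11520/733
…
k=9  a_k=1  p_k/q_k = 24203/1540
k=10  a_k=2  p_k/q_k = 61089/3887
k=11  a_k=1  p_k/q_k = 85292/5427
→ (85292, 5427).  Check: 85292²=7274725264, 247·5427²=7274725263, difference 1.
k=2:  x_2 = 85292·85292+247·5427·5427 = 14549450527,  y_2 = 85292·5427+5427·85292 = 925759368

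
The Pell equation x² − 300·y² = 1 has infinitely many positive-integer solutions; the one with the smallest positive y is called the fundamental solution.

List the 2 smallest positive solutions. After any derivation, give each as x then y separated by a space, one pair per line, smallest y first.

1351 78
3650401 210756

√300 = [17; 3,8,3,34, …], period ℓ=4 (even) → k=3
step 0: (17, 1)  from 17·(1,0) + (0,1)
…
step 2: (433, 25)  from 8·(52,3) + (17,1)
step 3: (1351, 78)  from 3·(433,25) + (52,3)
(x₁, y₁) = (1351, 78);  1351² − 300·78² = 1 ✓
k=2:  x_2 = 1351·1351+300·78·78 = 3650401,  y_2 = 1351·78+78·1351 = 210756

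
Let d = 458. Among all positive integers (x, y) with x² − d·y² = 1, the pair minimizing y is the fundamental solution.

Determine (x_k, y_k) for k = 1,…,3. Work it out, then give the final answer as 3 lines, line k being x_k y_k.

√458 → a₀=21, period (2,2,42); ℓ=3 odd so k=5
a_0=21:  p_0=21·1+0=21,  q_0=21·0+1=1
a_1=2:  p_1=2·21+1=43,  q_1=2·1+0=2
…
a_4=2:  p_4=2·4537+107=9181,  q_4=2·212+5=429
a_5=2:  p_5=2·9181+4537=22899,  q_5=2·429+212=1070
fundamental: x₁=22899, y₁=1070  (since 524364201 − 458·1144900 = 1)
k=2:  x_2 = 22899·22899+458·1070·1070 = 1048728401,  y_2 = 22899·1070+1070·22899 = 49003860
k=3:  x_3 = 22899·1048728401+458·1070·49003860 = 48029663286099,  y_3 = 22899·49003860+1070·1048728401 = 2244278779210

22899 1070
1048728401 49003860
48029663286099 2244278779210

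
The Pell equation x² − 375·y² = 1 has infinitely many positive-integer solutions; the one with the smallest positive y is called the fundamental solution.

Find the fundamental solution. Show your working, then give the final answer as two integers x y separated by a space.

√375 → a₀=19, period (2,1,2,1,5,1,2,1,2,38); ℓ=10 even so k=9
step 0: (19, 1)  from 19·(1,0) + (0,1)
step 1: (39, 2)  from 2·(19,1) + (1,0)
…
step 5: (1220, 63)  from 5·(213,11) + (155,8)
…
step 8: (5519, 285)  from 1·(4086,211) + (1433,74)
step 9: (15124, 781)  from 2·(5519,285) + (4086,211)
→ (15124, 781).  Check: 15124²=228735376, 375·781²=228735375, difference 1.

15124 781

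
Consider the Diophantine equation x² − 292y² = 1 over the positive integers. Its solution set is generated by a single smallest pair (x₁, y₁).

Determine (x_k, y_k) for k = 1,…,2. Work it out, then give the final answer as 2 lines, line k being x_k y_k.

2281249 133500
10408194000001 609093483000

√292 = [17; 11,2,1,3,8,3,1,2,11,34, …], period ℓ=10 (even) → k=9
step 0: (17, 1)  from 17·(1,0) + (0,1)
…
step 6: (55143, 3227)  from 3·(17669,1034) + (2136,125)
step 7: (72812, 4261)  from 1·(55143,3227) + (17669,1034)
step 8: (200767, 11749)  from 2·(72812,4261) + (55143,3227)
step 9: (2281249, 133500)  from 11·(200767,11749) + (72812,4261)
→ (2281249, 133500).  Check: 2281249²=5204097000001, 292·133500²=5204097000000, difference 1.
(2281249+133500√292)^2 = 10408194000001 + 609093483000√292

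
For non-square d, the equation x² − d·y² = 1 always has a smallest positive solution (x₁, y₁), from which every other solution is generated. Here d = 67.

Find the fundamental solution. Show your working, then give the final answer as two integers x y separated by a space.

√67 → a₀=8, period (5,2,1,1,7,1,1,2,5,16); ℓ=10 even so k=9
a_0=8:  p_0=8·1+0=8,  q_0=8·0+1=1
a_1=5:  p_1=5·8+1=41,  q_1=5·1+0=5
a_2=2:  p_2=2·41+8=90,  q_2=2·5+1=11
a_3=1:  p_3=1·90+41=131,  q_3=1·11+5=16
…
a_7=1:  p_7=1·1899+1678=3577,  q_7=1·232+205=437
a_8=2:  p_8=2·3577+1899=9053,  q_8=2·437+232=1106
a_9=5:  p_9=5·9053+3577=48842,  q_9=5·1106+437=5967
→ (48842, 5967).  Check: 48842²=2385540964, 67·5967²=2385540963, difference 1.

48842 5967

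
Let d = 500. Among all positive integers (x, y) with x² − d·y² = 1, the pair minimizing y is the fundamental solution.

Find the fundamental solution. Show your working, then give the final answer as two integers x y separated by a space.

√500 → a₀=22, period (2,1,3,2,1,…,1,2,44); ℓ=14 even so k=13
k=0  a_k=22  p_k/q_k = 22/1
k=1  a_k=2  p_k/q_k = 45/2
k=2  a_k=1  p_k/q_k = 67/3
k=3  a_k=3  p_k/q_k = 246/11
…
k=6  a_k=1  p_k/q_k = 1364/61
k=7  a_k=10  p_k/q_k = 14445/646
k=8  a_k=1  p_k/q_k = 15809/707
k=9  a_k=1  p_k/q_k = 30254/1353
k=10  a_k=2  p_k/q_k = 76317/3413
…
k=12  a_k=1  p_k/q_k = 335522/15005
k=13  a_k=2  p_k/q_k = 930249/41602
(x₁, y₁) = (930249, 41602);  930249² − 500·41602² = 1 ✓

930249 41602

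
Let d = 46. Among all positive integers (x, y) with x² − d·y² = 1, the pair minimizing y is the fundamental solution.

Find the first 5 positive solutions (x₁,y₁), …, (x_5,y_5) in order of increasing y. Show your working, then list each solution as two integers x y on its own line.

24335 3588
1184384449 174627960
57643991108495 8499142809612
2805533046066067201 413653280369188080
136545293294391499564175 20132505147069241043988

[6; 1,3,1,1,2,6,2,1,1,3,1,12] for √46; ℓ=12 ⇒ convergent index 11
k=0  a_k=6  p_k/q_k = 6/1
k=1  a_k=1  p_k/q_k = 7/1
k=2  a_k=3  p_k/q_k = 27/4
k=3  a_k=1  p_k/q_k = 34/5
k=4  a_k=1  p_k/q_k = 61/9
k=5  a_k=2  p_k/q_k = 156/23
…
k=7  a_k=2  p_k/q_k = 2150/317
…
k=9  a_k=1  p_k/q_k = 5297/781
k=10  a_k=3  p_k/q_k = 19038/2807
k=11  a_k=1  p_k/q_k = 24335/3588
(x₁, y₁) = (24335, 3588);  24335² − 46·3588² = 1 ✓
k=2:  x_2 = 24335·24335+46·3588·3588 = 1184384449,  y_2 = 24335·3588+3588·24335 = 174627960
k=3:  x_3 = 24335·1184384449+46·3588·174627960 = 57643991108495,  y_3 = 24335·174627960+3588·1184384449 = 8499142809612
k=4:  x_4 = 24335·57643991108495+46·3588·8499142809612 = 2805533046066067201,  y_4 = 24335·8499142809612+3588·57643991108495 = 413653280369188080
k=5:  x_5 = 24335·2805533046066067201+46·3588·413653280369188080 = 136545293294391499564175,  y_5 = 24335·413653280369188080+3588·2805533046066067201 = 20132505147069241043988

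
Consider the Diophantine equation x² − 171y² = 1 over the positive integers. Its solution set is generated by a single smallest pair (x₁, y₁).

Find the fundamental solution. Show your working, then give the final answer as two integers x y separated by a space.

√171 = [13; 13,26, …], period ℓ=2 (even) → k=1
step 0: (13, 1)  from 13·(1,0) + (0,1)
step 1: (170, 13)  from 13·(13,1) + (1,0)
fundamental: x₁=170, y₁=13  (since 28900 − 171·169 = 1)

170 13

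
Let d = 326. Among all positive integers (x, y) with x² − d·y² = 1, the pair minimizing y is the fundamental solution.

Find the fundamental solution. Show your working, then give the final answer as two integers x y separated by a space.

d=326: √d = [18; 18,36] (ℓ=2, even), read p_1/q_1
a_0=18:  p_0=18·1+0=18,  q_0=18·0+1=1
a_1=18:  p_1=18·18+1=325,  q_1=18·1+0=18
fundamental: x₁=325, y₁=18  (since 105625 − 326·324 = 1)

325 18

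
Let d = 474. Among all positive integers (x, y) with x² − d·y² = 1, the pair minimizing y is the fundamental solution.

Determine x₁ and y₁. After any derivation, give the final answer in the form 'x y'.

193549 8890

d=474: √d = [21; 1,3,2,1,1,…,3,1,42] (ℓ=14, even), read p_13/q_13
step 0: (21, 1)  from 21·(1,0) + (0,1)
…
step 12: (149331, 6859)  from 3·(44218,2031) + (16677,766)
step 13: (193549, 8890)  from 1·(149331,6859) + (44218,2031)
(x₁, y₁) = (193549, 8890);  193549² − 474·8890² = 1 ✓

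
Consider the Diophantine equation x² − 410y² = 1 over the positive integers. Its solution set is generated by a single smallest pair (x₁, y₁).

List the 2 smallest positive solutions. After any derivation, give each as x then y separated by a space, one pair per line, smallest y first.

81 4
13121 648

[20; 4,40] for √410; ℓ=2 ⇒ convergent index 1
a_0=20:  p_0=20·1+0=20,  q_0=20·0+1=1
a_1=4:  p_1=4·20+1=81,  q_1=4·1+0=4
(x₁, y₁) = (81, 4);  81² − 410·4² = 1 ✓
(81+4√410)^2 = 13121 + 648√410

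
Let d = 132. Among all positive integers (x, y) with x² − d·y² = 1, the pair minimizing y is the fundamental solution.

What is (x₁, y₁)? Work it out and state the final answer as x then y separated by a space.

23 2

√132 = [11; 2,22, …], period ℓ=2 (even) → k=1
i=0: a=11 ⇒ p=11, q=1
i=1: a=2 ⇒ p=23, q=2
fundamental: x₁=23, y₁=2  (since 529 − 132·4 = 1)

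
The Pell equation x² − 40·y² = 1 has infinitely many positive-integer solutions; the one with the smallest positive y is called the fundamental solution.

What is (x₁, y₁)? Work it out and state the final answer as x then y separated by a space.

√40 = [6; 3,12, …], period ℓ=2 (even) → k=1
step 0: (6, 1)  from 6·(1,0) + (0,1)
step 1: (19, 3)  from 3·(6,1) + (1,0)
fundamental: x₁=19, y₁=3  (since 361 − 40·9 = 1)

19 3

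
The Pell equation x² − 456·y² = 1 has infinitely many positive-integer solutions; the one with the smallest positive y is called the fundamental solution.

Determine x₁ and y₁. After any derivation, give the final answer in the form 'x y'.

[21; 2,1,4,1,2,42] for √456; ℓ=6 ⇒ convergent index 5
i=0: a=21 ⇒ p=21, q=1
…
i=2: a=1 ⇒ p=64, q=3
…
i=4: a=1 ⇒ p=363, q=17
i=5: a=2 ⇒ p=1025, q=48
(x₁, y₁) = (1025, 48);  1025² − 456·48² = 1 ✓

1025 48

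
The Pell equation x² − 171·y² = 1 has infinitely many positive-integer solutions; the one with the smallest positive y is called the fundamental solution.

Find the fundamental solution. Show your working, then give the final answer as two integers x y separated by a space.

170 13

d=171: √d = [13; 13,26] (ℓ=2, even), read p_1/q_1
step 0: (13, 1)  from 13·(1,0) + (0,1)
step 1: (170, 13)  from 13·(13,1) + (1,0)
(x₁, y₁) = (170, 13);  170² − 171·13² = 1 ✓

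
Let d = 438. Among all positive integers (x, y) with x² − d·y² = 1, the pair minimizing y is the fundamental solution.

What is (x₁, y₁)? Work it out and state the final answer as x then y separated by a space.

293 14

√438 = [20; 1,12,1,40, …], period ℓ=4 (even) → k=3
a_0=20:  p_0=20·1+0=20,  q_0=20·0+1=1
a_1=1:  p_1=1·20+1=21,  q_1=1·1+0=1
a_2=12:  p_2=12·21+20=272,  q_2=12·1+1=13
a_3=1:  p_3=1·272+21=293,  q_3=1·13+1=14
(x₁, y₁) = (293, 14);  293² − 438·14² = 1 ✓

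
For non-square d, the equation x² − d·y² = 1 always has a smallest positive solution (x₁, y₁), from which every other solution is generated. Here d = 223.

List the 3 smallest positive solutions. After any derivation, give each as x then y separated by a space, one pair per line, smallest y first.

[14; 1,13,1,28] for √223; ℓ=4 ⇒ convergent index 3
step 0: (14, 1)  from 14·(1,0) + (0,1)
…
step 2: (209, 14)  from 13·(15,1) + (14,1)
step 3: (224, 15)  from 1·(209,14) + (15,1)
fundamental: x₁=224, y₁=15  (since 50176 − 223·225 = 1)
(x_2, y_2) = (224·224 + 223·15·15, 224·15 + 15·224) = (100351, 6720)
(x_3, y_3) = (224·100351 + 223·15·6720, 224·6720 + 15·100351) = (44957024, 3010545)

224 15
100351 6720
44957024 3010545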